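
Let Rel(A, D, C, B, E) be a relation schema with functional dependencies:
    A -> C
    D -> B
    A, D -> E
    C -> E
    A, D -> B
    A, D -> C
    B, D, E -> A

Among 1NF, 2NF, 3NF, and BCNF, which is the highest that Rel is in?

1NF

Candidate keys: {A, D}, {C, D}, {D, E}. Prime attributes: {A, C, D, E}.
For A -> C we have {A}⁺ = {A, C, E}; {A} is not a superkey, so BCNF fails.
D -> B determines the non-prime attribute {B} from a non-superkey — 3NF is violated.
Since {D} ⊂ {A, D} and {D}⁺ ⊇ {B} with {B} non-prime, there is a partial dependency; 2NF fails.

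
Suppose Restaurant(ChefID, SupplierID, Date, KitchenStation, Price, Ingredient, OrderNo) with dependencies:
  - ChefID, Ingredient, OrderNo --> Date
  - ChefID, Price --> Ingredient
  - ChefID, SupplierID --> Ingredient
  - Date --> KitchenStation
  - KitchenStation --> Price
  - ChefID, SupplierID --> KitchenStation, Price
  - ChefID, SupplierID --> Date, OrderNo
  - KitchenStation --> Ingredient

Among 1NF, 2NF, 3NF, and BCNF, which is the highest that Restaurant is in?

2NF

Candidate key: {ChefID, SupplierID}. Prime attributes: {ChefID, SupplierID}.
ChefID, Ingredient, OrderNo --> Date breaks BCNF: {ChefID, Ingredient, OrderNo}⁺ = {ChefID, Date, Ingredient, KitchenStation, OrderNo, Price}, so {ChefID, Ingredient, OrderNo} is not a superkey.
ChefID, Ingredient, OrderNo --> Date has non-prime {Date} on the right and a non-superkey on the left, so 3NF fails.
Checking every proper subset of each key, none determines a non-prime attribute — 2NF is satisfied.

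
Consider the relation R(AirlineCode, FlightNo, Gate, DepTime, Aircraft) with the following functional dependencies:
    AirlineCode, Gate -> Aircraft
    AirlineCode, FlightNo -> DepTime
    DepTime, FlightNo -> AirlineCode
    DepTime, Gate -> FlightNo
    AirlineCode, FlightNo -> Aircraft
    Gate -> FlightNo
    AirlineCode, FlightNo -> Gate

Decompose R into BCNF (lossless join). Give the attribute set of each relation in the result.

{Aircraft, AirlineCode, DepTime, Gate}; {FlightNo, Gate}

Candidate keys of the original relation: {AirlineCode, FlightNo}, {AirlineCode, Gate}, {DepTime, FlightNo}, {DepTime, Gate}.
In {Aircraft, AirlineCode, DepTime, FlightNo, Gate}, {Gate} is not a superkey ({Gate}⁺ restricted to this set is {FlightNo, Gate}), so split on Gate -> FlightNo into {FlightNo, Gate} and {Aircraft, AirlineCode, DepTime, Gate}.
{FlightNo, Gate} is in BCNF.
{Aircraft, AirlineCode, DepTime, Gate} is in BCNF.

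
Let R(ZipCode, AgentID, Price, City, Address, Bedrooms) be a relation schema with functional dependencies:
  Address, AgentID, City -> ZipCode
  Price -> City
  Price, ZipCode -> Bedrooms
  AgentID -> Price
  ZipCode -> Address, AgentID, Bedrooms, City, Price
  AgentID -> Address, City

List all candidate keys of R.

{AgentID}, {ZipCode}

Closure of {AgentID} is {Address, AgentID, Bedrooms, City, Price, ZipCode}, the whole schema; {AgentID} is a candidate key.
Closure of {ZipCode} is {Address, AgentID, Bedrooms, City, Price, ZipCode}, the whole schema; {ZipCode} is a candidate key.
These are minimal and exhaustive — every other superkey contains one of them.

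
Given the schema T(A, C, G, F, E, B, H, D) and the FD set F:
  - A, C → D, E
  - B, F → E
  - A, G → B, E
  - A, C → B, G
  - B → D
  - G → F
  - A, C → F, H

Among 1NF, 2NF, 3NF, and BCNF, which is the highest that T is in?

2NF

Candidate key: {A, C}. Prime attributes: {A, C}.
For B, F → E we have {B, F}⁺ = {B, D, E, F}; {B, F} is not a superkey, so BCNF fails.
B, F → E has non-prime {E} on the right and a non-superkey on the left, so 3NF fails.
No proper subset of a key has a non-prime attribute in its closure, so there is no partial dependency; 2NF holds.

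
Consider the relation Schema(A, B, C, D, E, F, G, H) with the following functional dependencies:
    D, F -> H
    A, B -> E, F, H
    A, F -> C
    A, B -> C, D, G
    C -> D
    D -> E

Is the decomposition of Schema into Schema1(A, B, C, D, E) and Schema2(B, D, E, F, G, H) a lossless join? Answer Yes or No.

The shared attributes are {B, D, E} and {B, D, E}⁺ = {B, D, E}.
The closure covers neither Schema1 nor Schema2 entirely; the join is not lossless.

No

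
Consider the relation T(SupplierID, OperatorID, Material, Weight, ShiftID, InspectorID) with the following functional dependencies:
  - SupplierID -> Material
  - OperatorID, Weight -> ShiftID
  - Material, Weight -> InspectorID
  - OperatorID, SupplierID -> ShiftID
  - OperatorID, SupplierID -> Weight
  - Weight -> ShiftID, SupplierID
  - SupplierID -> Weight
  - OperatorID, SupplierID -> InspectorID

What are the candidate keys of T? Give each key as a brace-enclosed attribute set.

Attributes never on any right-hand side: {OperatorID} — every candidate key must contain it.
{OperatorID, SupplierID} is a candidate key since {OperatorID, SupplierID}⁺ = {InspectorID, Material, OperatorID, ShiftID, SupplierID, Weight} covers every attribute.
{OperatorID, Weight} is a candidate key since {OperatorID, Weight}⁺ = {InspectorID, Material, OperatorID, ShiftID, SupplierID, Weight} covers every attribute.
These are minimal and exhaustive — every other superkey contains one of them.

{OperatorID, SupplierID}, {OperatorID, Weight}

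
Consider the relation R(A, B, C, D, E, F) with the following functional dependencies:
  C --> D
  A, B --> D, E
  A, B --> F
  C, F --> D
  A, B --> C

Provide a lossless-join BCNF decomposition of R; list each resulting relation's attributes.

Candidate key of the original relation: {A, B}.
Within {A, B, C, D, E, F}: {C}⁺ ∩ {A, B, C, D, E, F} = {C, D}, not the whole set, so C --> D violates BCNF; decompose into {C, D} and {A, B, C, E, F}.
{C, D} is in BCNF.
{A, B, C, E, F} is in BCNF.

{A, B, C, E, F}; {C, D}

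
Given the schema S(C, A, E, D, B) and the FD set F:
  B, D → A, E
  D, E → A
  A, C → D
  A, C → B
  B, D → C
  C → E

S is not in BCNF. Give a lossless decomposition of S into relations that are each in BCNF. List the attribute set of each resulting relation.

{A, D, E}; {B, C, D}; {C, E}

Candidate keys of the original relation: {A, C}, {B, D}, {C, D}.
Within {A, B, C, D, E}: {D, E}⁺ ∩ {A, B, C, D, E} = {A, D, E}, not the whole set, so D, E → A violates BCNF; decompose into {A, D, E} and {B, C, D, E}.
{A, D, E} is in BCNF.
Within {B, C, D, E}: {C}⁺ ∩ {B, C, D, E} = {C, E}, not the whole set, so C → E violates BCNF; decompose into {C, E} and {B, C, D}.
{C, E} is in BCNF.
{B, C, D} is in BCNF.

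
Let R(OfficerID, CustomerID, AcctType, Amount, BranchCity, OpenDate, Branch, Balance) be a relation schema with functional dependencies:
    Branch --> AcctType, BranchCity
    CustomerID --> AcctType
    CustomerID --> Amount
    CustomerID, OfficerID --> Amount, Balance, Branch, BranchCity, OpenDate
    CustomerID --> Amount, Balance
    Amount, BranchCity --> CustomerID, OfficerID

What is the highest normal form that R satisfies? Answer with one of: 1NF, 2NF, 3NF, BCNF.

1NF

Candidate keys: {Amount, Branch}, {Amount, BranchCity}, {Branch, CustomerID}, {BranchCity, CustomerID}, {CustomerID, OfficerID}. Prime attributes: {Amount, Branch, BranchCity, CustomerID, OfficerID}.
For Branch --> AcctType, BranchCity we have {Branch}⁺ = {AcctType, Branch, BranchCity}; {Branch} is not a superkey, so BCNF fails.
Branch --> AcctType, BranchCity has non-prime {AcctType} on the right and a non-superkey on the left, so 3NF fails.
Since {Branch} ⊂ {Amount, Branch} and {Branch}⁺ ⊇ {AcctType} with {AcctType} non-prime, there is a partial dependency; 2NF fails.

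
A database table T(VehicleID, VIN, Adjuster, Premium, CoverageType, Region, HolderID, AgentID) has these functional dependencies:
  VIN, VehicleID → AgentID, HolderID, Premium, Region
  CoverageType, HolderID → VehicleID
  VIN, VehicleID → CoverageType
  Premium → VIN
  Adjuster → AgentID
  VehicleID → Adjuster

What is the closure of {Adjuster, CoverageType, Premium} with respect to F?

{Adjuster, AgentID, CoverageType, Premium, VIN}

Start with {Adjuster, CoverageType, Premium}.
Premium → VIN applies; add {VIN} → now {Adjuster, CoverageType, Premium, VIN}.
Adjuster → AgentID applies; add {AgentID} → now {Adjuster, AgentID, CoverageType, Premium, VIN}.
No further FD applies.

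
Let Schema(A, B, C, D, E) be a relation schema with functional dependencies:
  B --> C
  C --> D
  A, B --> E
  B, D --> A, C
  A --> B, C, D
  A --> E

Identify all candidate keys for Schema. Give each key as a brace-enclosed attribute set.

{A}, {B}

Closure of {A} is {A, B, C, D, E}, the whole schema; {A} is a candidate key.
Closure of {B} is {A, B, C, D, E}, the whole schema; {B} is a candidate key.
No proper subset of any of these is a key, and no other minimal superkey exists.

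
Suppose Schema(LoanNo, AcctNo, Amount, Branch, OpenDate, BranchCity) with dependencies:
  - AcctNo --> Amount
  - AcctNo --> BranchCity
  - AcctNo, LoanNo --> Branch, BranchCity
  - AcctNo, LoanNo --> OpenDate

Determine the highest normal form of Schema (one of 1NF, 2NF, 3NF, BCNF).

Candidate key: {AcctNo, LoanNo}. Prime attributes: {AcctNo, LoanNo}.
AcctNo --> Amount: {AcctNo}⁺ = {AcctNo, Amount, BranchCity}, which is not all of the attributes, so the left side is not a superkey — BCNF is violated.
AcctNo --> Amount has non-prime {Amount} on the right and a non-superkey on the left, so 3NF fails.
The proper key subset {AcctNo} of {AcctNo, LoanNo} determines non-prime {Amount, BranchCity}, so the relation is not even in 2NF.

1NF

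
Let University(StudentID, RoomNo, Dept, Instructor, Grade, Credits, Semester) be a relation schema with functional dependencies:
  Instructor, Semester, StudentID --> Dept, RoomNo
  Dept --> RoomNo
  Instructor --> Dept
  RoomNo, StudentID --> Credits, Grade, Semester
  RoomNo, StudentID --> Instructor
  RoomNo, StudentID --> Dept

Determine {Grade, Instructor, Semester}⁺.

{Dept, Grade, Instructor, RoomNo, Semester}

Start with {Grade, Instructor, Semester}.
Instructor --> Dept applies; add {Dept} → now {Dept, Grade, Instructor, Semester}.
Dept --> RoomNo applies; add {RoomNo} → now {Dept, Grade, Instructor, RoomNo, Semester}.
No further FD applies.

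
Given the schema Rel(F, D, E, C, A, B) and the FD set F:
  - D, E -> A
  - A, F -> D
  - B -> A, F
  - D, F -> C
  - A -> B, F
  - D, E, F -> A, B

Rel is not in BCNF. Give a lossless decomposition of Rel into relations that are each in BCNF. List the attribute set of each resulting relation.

{A, B, D, F}; {A, E}; {C, D, F}

Candidate keys of the original relation: {A, E}, {B, E}, {D, E}.
{A, B, C, D, E, F}: {A, F} determines {A, B, C, D, F} here but is not a superkey — split on A, F -> B, C, D, giving {A, B, C, D, F} and {A, E, F}.
{A, B, C, D, F}: {D, F} determines {C, D, F} here but is not a superkey — split on D, F -> C, giving {C, D, F} and {A, B, D, F}.
{C, D, F} is in BCNF.
{A, B, D, F} is in BCNF.
{A, E, F}: {A} determines {A, F} here but is not a superkey — split on A -> F, giving {A, F} and {A, E}.
{A, F} is in BCNF.
{A, E} is in BCNF.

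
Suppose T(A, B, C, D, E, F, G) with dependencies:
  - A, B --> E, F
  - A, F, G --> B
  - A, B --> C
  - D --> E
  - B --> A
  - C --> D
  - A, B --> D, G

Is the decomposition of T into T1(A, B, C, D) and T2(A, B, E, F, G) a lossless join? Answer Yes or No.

Yes

T1 ∩ T2 = {A, B}; its closure under F is {A, B, C, D, E, F, G}.
This includes all of T1, so the common attributes are a superkey of T1 — the join is lossless.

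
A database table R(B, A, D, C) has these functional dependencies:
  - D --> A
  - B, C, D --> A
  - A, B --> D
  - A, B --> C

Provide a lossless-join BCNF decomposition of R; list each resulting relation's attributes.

Candidate keys of the original relation: {A, B}, {B, D}.
In {A, B, C, D}, {D} is not a superkey ({D}⁺ restricted to this set is {A, D}), so split on D --> A into {A, D} and {B, C, D}.
{A, D} is in BCNF.
{B, C, D} is in BCNF.

{A, D}; {B, C, D}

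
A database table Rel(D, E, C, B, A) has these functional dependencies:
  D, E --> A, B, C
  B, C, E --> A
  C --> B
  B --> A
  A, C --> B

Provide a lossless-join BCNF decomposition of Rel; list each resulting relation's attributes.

{A, B}; {B, C}; {C, D, E}

Candidate key of the original relation: {D, E}.
In {A, B, C, D, E}, {B, C, E} is not a superkey ({B, C, E}⁺ restricted to this set is {A, B, C, E}), so split on B, C, E --> A into {A, B, C, E} and {B, C, D, E}.
In {A, B, C, E}, {C} is not a superkey ({C}⁺ restricted to this set is {A, B, C}), so split on C --> A, B into {A, B, C} and {C, E}.
In {A, B, C}, {B} is not a superkey ({B}⁺ restricted to this set is {A, B}), so split on B --> A into {A, B} and {B, C}.
{A, B}: every determinant is a superkey — BCNF.
{B, C}: every determinant is a superkey — BCNF.
{C, E}: every determinant is a superkey — BCNF.
In {B, C, D, E}, {C} is not a superkey ({C}⁺ restricted to this set is {B, C}), so split on C --> B into {B, C} and {C, D, E}.
{B, C}: every determinant is a superkey — BCNF.
{C, D, E}: every determinant is a superkey — BCNF.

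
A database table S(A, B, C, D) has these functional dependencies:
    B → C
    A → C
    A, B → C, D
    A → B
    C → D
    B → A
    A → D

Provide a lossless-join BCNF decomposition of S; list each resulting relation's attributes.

{A, B, C}; {C, D}

Candidate keys of the original relation: {A}, {B}.
In {A, B, C, D}, {C} is not a superkey ({C}⁺ restricted to this set is {C, D}), so split on C → D into {C, D} and {A, B, C}.
{C, D} has no BCNF violation.
{A, B, C} has no BCNF violation.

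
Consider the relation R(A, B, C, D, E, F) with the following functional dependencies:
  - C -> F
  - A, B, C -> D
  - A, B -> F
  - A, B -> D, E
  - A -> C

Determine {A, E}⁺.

{A, C, E, F}

Start with {A, E}.
A -> C applies; add {C} → now {A, C, E}.
C -> F applies; add {F} → now {A, C, E, F}.
No further FD applies.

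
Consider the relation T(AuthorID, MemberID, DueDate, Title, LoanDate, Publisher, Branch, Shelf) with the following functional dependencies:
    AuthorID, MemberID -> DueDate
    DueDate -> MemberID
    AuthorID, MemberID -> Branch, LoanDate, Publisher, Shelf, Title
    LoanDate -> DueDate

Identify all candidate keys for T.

Attributes never on any right-hand side: {AuthorID} — every candidate key must contain it.
Closure of {AuthorID, DueDate} is {AuthorID, Branch, DueDate, LoanDate, MemberID, Publisher, Shelf, Title}, the whole schema; {AuthorID, DueDate} is a candidate key.
Closure of {AuthorID, LoanDate} is {AuthorID, Branch, DueDate, LoanDate, MemberID, Publisher, Shelf, Title}, the whole schema; {AuthorID, LoanDate} is a candidate key.
Closure of {AuthorID, MemberID} is {AuthorID, Branch, DueDate, LoanDate, MemberID, Publisher, Shelf, Title}, the whole schema; {AuthorID, MemberID} is a candidate key.
Any other superkey properly contains one of these, so there are no further candidate keys.

{AuthorID, DueDate}, {AuthorID, LoanDate}, {AuthorID, MemberID}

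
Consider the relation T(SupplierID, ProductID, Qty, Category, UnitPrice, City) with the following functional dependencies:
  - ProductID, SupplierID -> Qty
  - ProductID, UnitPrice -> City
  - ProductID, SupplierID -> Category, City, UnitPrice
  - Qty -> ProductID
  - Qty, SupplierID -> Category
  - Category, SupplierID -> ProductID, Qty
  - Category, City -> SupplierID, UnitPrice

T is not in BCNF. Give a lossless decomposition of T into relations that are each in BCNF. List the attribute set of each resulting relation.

Candidate keys of the original relation: {Category, City}, {Category, ProductID, UnitPrice}, {Category, Qty, UnitPrice}, {Category, SupplierID}, {ProductID, SupplierID}, {Qty, SupplierID}.
Within {Category, City, ProductID, Qty, SupplierID, UnitPrice}: {ProductID, UnitPrice}⁺ ∩ {Category, City, ProductID, Qty, SupplierID, UnitPrice} = {City, ProductID, UnitPrice}, not the whole set, so ProductID, UnitPrice -> City violates BCNF; decompose into {City, ProductID, UnitPrice} and {Category, ProductID, Qty, SupplierID, UnitPrice}.
{City, ProductID, UnitPrice} has no BCNF violation.
Within {Category, ProductID, Qty, SupplierID, UnitPrice}: {Qty}⁺ ∩ {Category, ProductID, Qty, SupplierID, UnitPrice} = {ProductID, Qty}, not the whole set, so Qty -> ProductID violates BCNF; decompose into {ProductID, Qty} and {Category, Qty, SupplierID, UnitPrice}.
{ProductID, Qty} has no BCNF violation.
{Category, Qty, SupplierID, UnitPrice} has no BCNF violation.

{Category, Qty, SupplierID, UnitPrice}; {City, ProductID, UnitPrice}; {ProductID, Qty}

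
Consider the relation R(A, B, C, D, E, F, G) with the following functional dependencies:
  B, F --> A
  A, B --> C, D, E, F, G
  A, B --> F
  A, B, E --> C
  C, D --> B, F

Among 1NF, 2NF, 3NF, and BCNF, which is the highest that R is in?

Candidate keys: {A, B}, {B, F}, {C, D}. Prime attributes: {A, B, C, D, F}.
The left-hand side of every FD is a superkey, so BCNF is satisfied.

BCNF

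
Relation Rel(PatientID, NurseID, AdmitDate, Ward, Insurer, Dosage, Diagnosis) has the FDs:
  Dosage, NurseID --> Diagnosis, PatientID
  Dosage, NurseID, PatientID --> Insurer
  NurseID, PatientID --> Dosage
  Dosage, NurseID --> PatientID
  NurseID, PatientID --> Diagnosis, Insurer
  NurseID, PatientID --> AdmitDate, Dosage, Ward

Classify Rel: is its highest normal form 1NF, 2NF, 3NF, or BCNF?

Candidate keys: {Dosage, NurseID}, {NurseID, PatientID}. Prime attributes: {Dosage, NurseID, PatientID}.
Each dependency's left side is a superkey — BCNF holds.

BCNF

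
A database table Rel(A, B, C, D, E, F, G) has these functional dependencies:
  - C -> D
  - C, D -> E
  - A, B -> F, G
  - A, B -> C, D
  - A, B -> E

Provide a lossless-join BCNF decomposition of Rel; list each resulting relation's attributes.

{A, B, C, F, G}; {C, D, E}

Candidate key of the original relation: {A, B}.
Within {A, B, C, D, E, F, G}: {C}⁺ ∩ {A, B, C, D, E, F, G} = {C, D, E}, not the whole set, so C -> D, E violates BCNF; decompose into {C, D, E} and {A, B, C, F, G}.
{C, D, E}: every determinant is a superkey — BCNF.
{A, B, C, F, G}: every determinant is a superkey — BCNF.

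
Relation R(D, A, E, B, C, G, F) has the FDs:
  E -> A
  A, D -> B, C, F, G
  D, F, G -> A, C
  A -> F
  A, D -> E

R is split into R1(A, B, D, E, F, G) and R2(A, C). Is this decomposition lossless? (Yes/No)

R1 ∩ R2 = {A}; its closure under F is {A, F}.
Neither R1 nor R2 is contained in that closure, so the decomposition is lossy.

No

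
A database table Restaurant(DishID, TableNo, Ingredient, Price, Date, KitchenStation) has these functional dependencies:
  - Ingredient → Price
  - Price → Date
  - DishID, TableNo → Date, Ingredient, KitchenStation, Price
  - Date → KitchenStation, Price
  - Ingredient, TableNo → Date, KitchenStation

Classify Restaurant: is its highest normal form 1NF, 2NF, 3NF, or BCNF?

Candidate key: {DishID, TableNo}. Prime attributes: {DishID, TableNo}.
Ingredient → Price breaks BCNF: {Ingredient}⁺ = {Date, Ingredient, KitchenStation, Price}, so {Ingredient} is not a superkey.
Ingredient → Price determines the non-prime attribute {Price} from a non-superkey — 3NF is violated.
No non-prime attribute depends on a proper subset of any candidate key, so 2NF holds.

2NF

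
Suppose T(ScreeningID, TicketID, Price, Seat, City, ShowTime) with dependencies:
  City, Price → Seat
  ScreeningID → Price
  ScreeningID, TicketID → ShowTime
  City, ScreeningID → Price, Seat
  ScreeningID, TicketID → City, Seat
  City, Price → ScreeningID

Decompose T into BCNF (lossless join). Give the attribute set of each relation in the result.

{City, Price, ShowTime, TicketID}; {City, ScreeningID, Seat}; {Price, ScreeningID}

Candidate keys of the original relation: {City, Price, TicketID}, {ScreeningID, TicketID}.
In {City, Price, ScreeningID, Seat, ShowTime, TicketID}, {City, Price} is not a superkey ({City, Price}⁺ restricted to this set is {City, Price, ScreeningID, Seat}), so split on City, Price → ScreeningID, Seat into {City, Price, ScreeningID, Seat} and {City, Price, ShowTime, TicketID}.
In {City, Price, ScreeningID, Seat}, {ScreeningID} is not a superkey ({ScreeningID}⁺ restricted to this set is {Price, ScreeningID}), so split on ScreeningID → Price into {Price, ScreeningID} and {City, ScreeningID, Seat}.
{Price, ScreeningID}: every determinant is a superkey — BCNF.
{City, ScreeningID, Seat}: every determinant is a superkey — BCNF.
{City, Price, ShowTime, TicketID}: every determinant is a superkey — BCNF.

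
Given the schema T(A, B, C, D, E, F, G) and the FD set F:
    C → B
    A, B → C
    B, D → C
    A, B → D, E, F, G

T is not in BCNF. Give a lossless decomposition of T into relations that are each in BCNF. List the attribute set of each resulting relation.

{A, C, D, E, F, G}; {B, C}

Candidate keys of the original relation: {A, B}, {A, C}.
In {A, B, C, D, E, F, G}, {C} is not a superkey ({C}⁺ restricted to this set is {B, C}), so split on C → B into {B, C} and {A, C, D, E, F, G}.
{B, C} is in BCNF.
{A, C, D, E, F, G} is in BCNF.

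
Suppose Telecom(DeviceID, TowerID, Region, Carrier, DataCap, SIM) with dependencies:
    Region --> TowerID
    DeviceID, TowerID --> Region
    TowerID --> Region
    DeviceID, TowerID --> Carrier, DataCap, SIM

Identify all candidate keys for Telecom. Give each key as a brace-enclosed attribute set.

{DeviceID, Region}, {DeviceID, TowerID}

Attributes never on any right-hand side: {DeviceID} — every candidate key must contain it.
{DeviceID, Region} is a candidate key since {DeviceID, Region}⁺ = {Carrier, DataCap, DeviceID, Region, SIM, TowerID} covers every attribute.
{DeviceID, TowerID} is a candidate key since {DeviceID, TowerID}⁺ = {Carrier, DataCap, DeviceID, Region, SIM, TowerID} covers every attribute.
No proper subset of any of these is a key, and no other minimal superkey exists.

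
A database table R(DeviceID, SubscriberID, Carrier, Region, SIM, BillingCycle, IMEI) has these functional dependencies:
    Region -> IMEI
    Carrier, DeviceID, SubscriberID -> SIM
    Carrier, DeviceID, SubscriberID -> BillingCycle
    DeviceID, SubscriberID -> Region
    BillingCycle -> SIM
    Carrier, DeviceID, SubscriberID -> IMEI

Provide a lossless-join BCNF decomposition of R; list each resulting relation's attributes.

Candidate key of the original relation: {Carrier, DeviceID, SubscriberID}.
In {BillingCycle, Carrier, DeviceID, IMEI, Region, SIM, SubscriberID}, {Region} is not a superkey ({Region}⁺ restricted to this set is {IMEI, Region}), so split on Region -> IMEI into {IMEI, Region} and {BillingCycle, Carrier, DeviceID, Region, SIM, SubscriberID}.
{IMEI, Region} is in BCNF.
In {BillingCycle, Carrier, DeviceID, Region, SIM, SubscriberID}, {DeviceID, SubscriberID} is not a superkey ({DeviceID, SubscriberID}⁺ restricted to this set is {DeviceID, Region, SubscriberID}), so split on DeviceID, SubscriberID -> Region into {DeviceID, Region, SubscriberID} and {BillingCycle, Carrier, DeviceID, SIM, SubscriberID}.
{DeviceID, Region, SubscriberID} is in BCNF.
In {BillingCycle, Carrier, DeviceID, SIM, SubscriberID}, {BillingCycle} is not a superkey ({BillingCycle}⁺ restricted to this set is {BillingCycle, SIM}), so split on BillingCycle -> SIM into {BillingCycle, SIM} and {BillingCycle, Carrier, DeviceID, SubscriberID}.
{BillingCycle, SIM} is in BCNF.
{BillingCycle, Carrier, DeviceID, SubscriberID} is in BCNF.

{BillingCycle, Carrier, DeviceID, SubscriberID}; {BillingCycle, SIM}; {DeviceID, Region, SubscriberID}; {IMEI, Region}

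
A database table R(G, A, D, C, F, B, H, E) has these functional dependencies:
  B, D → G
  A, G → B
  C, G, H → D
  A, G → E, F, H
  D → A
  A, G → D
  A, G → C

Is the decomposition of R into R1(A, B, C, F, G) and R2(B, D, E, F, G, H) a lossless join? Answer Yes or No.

Common attributes: {B, F, G}; their closure is {B, F, G}.
Neither R1 nor R2 is contained in that closure, so the decomposition is lossy.

No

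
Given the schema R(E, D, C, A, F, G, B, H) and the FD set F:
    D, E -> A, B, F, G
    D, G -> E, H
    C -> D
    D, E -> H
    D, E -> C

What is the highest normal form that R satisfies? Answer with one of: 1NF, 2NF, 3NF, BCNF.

3NF

Candidate keys: {C, E}, {C, G}, {D, E}, {D, G}. Prime attributes: {C, D, E, G}.
C -> D breaks BCNF: {C}⁺ = {C, D}, so {C} is not a superkey.
Since {D} ⊆ prime attributes and every other non-superkey FD also has a prime right side, the schema is in 3NF.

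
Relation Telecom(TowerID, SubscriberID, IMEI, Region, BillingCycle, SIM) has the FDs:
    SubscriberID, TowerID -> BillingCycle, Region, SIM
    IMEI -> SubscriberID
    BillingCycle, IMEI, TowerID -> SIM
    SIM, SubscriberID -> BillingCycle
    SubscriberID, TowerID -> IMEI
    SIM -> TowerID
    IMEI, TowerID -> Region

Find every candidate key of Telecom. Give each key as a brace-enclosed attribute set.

Closure of {IMEI, SIM} is {BillingCycle, IMEI, Region, SIM, SubscriberID, TowerID}, the whole schema; {IMEI, SIM} is a candidate key.
Closure of {IMEI, TowerID} is {BillingCycle, IMEI, Region, SIM, SubscriberID, TowerID}, the whole schema; {IMEI, TowerID} is a candidate key.
Closure of {SIM, SubscriberID} is {BillingCycle, IMEI, Region, SIM, SubscriberID, TowerID}, the whole schema; {SIM, SubscriberID} is a candidate key.
Closure of {SubscriberID, TowerID} is {BillingCycle, IMEI, Region, SIM, SubscriberID, TowerID}, the whole schema; {SubscriberID, TowerID} is a candidate key.
No proper subset of any of these is a key, and no other minimal superkey exists.

{IMEI, SIM}, {IMEI, TowerID}, {SIM, SubscriberID}, {SubscriberID, TowerID}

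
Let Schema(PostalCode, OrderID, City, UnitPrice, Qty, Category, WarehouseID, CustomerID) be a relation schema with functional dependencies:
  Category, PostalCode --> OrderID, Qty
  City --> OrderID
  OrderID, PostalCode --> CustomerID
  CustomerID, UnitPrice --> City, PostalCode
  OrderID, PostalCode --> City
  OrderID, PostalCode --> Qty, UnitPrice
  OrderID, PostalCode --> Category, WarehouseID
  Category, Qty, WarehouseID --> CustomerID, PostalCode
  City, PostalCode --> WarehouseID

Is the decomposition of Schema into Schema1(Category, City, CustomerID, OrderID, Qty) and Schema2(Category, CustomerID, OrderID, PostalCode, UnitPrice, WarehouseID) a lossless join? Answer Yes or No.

No

The shared attributes are {Category, CustomerID, OrderID} and {Category, CustomerID, OrderID}⁺ = {Category, CustomerID, OrderID}.
The closure covers neither Schema1 nor Schema2 entirely; the join is not lossless.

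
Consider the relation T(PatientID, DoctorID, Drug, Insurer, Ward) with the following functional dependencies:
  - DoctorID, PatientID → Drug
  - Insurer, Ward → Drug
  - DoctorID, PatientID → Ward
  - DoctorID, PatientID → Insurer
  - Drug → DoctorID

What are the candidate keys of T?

{DoctorID, PatientID}, {Drug, PatientID}, {Insurer, PatientID, Ward}

Attributes never on any right-hand side: {PatientID} — every candidate key must contain it.
Closure of {DoctorID, PatientID} is {DoctorID, Drug, Insurer, PatientID, Ward}, the whole schema; {DoctorID, PatientID} is a candidate key.
Closure of {Drug, PatientID} is {DoctorID, Drug, Insurer, PatientID, Ward}, the whole schema; {Drug, PatientID} is a candidate key.
Closure of {Insurer, PatientID, Ward} is {DoctorID, Drug, Insurer, PatientID, Ward}, the whole schema; {Insurer, PatientID, Ward} is a candidate key.
No proper subset of any of these is a key, and no other minimal superkey exists.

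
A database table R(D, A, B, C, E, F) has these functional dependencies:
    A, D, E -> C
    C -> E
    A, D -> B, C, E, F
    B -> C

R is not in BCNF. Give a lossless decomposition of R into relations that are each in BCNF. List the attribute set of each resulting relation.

Candidate key of the original relation: {A, D}.
In {A, B, C, D, E, F}, {C} is not a superkey ({C}⁺ restricted to this set is {C, E}), so split on C -> E into {C, E} and {A, B, C, D, F}.
{C, E} has no BCNF violation.
In {A, B, C, D, F}, {B} is not a superkey ({B}⁺ restricted to this set is {B, C}), so split on B -> C into {B, C} and {A, B, D, F}.
{B, C} has no BCNF violation.
{A, B, D, F} has no BCNF violation.

{A, B, D, F}; {B, C}; {C, E}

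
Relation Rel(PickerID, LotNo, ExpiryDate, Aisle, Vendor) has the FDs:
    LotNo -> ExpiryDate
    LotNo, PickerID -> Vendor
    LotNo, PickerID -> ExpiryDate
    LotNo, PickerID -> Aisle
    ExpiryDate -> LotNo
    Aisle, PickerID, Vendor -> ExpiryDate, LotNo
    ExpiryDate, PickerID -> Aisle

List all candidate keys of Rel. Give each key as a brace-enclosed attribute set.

{Aisle, PickerID, Vendor}, {ExpiryDate, PickerID}, {LotNo, PickerID}

No FD produces {PickerID}, so it must be in every candidate key.
{ExpiryDate, PickerID} is a candidate key since {ExpiryDate, PickerID}⁺ = {Aisle, ExpiryDate, LotNo, PickerID, Vendor} covers every attribute.
{LotNo, PickerID} is a candidate key since {LotNo, PickerID}⁺ = {Aisle, ExpiryDate, LotNo, PickerID, Vendor} covers every attribute.
{Aisle, PickerID, Vendor} is a candidate key since {Aisle, PickerID, Vendor}⁺ = {Aisle, ExpiryDate, LotNo, PickerID, Vendor} covers every attribute.
These are minimal and exhaustive — every other superkey contains one of them.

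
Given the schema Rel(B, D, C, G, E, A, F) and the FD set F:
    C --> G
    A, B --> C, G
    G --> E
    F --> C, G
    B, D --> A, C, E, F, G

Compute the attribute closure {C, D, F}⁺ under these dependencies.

Start with {C, D, F}.
C --> G applies; add {G} → now {C, D, F, G}.
G --> E applies; add {E} → now {C, D, E, F, G}.
No further FD applies.

{C, D, E, F, G}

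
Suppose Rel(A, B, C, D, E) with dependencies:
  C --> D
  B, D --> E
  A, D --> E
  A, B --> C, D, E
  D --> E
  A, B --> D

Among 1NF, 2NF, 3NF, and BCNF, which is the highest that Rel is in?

2NF

Candidate key: {A, B}. Prime attributes: {A, B}.
For C --> D we have {C}⁺ = {C, D, E}; {C} is not a superkey, so BCNF fails.
C --> D determines the non-prime attribute {D} from a non-superkey — 3NF is violated.
Checking every proper subset of each key, none determines a non-prime attribute — 2NF is satisfied.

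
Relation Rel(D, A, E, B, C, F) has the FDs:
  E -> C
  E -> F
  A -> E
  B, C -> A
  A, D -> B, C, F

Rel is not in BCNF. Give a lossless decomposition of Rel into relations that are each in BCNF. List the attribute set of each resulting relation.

{A, B, D}; {A, E}; {C, E, F}

Candidate keys of the original relation: {A, D}, {B, C, D}, {B, D, E}.
Within {A, B, C, D, E, F}: {E}⁺ ∩ {A, B, C, D, E, F} = {C, E, F}, not the whole set, so E -> C, F violates BCNF; decompose into {C, E, F} and {A, B, D, E}.
{C, E, F}: every determinant is a superkey — BCNF.
Within {A, B, D, E}: {A}⁺ ∩ {A, B, D, E} = {A, E}, not the whole set, so A -> E violates BCNF; decompose into {A, E} and {A, B, D}.
{A, E}: every determinant is a superkey — BCNF.
{A, B, D}: every determinant is a superkey — BCNF.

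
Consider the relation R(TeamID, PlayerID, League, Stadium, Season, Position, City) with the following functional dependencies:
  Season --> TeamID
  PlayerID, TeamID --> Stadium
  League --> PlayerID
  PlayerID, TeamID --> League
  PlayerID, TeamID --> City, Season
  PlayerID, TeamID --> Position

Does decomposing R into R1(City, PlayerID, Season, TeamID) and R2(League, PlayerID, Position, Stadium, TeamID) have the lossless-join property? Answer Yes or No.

R1 ∩ R2 = {PlayerID, TeamID}; its closure under F is {City, League, PlayerID, Position, Season, Stadium, TeamID}.
Since R1 ⊆ {City, League, PlayerID, Position, Season, Stadium, TeamID}, the intersection is a superkey of R1; the decomposition is lossless.

Yes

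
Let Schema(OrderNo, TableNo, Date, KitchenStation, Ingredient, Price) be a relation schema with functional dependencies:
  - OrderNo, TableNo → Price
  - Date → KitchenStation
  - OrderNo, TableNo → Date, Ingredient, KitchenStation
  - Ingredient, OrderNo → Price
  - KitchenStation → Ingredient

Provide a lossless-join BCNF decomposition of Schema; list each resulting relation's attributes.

{Date, KitchenStation}; {Date, OrderNo, Price}; {Date, OrderNo, TableNo}; {Ingredient, KitchenStation}

Candidate key of the original relation: {OrderNo, TableNo}.
Within {Date, Ingredient, KitchenStation, OrderNo, Price, TableNo}: {Date}⁺ ∩ {Date, Ingredient, KitchenStation, OrderNo, Price, TableNo} = {Date, Ingredient, KitchenStation}, not the whole set, so Date → Ingredient, KitchenStation violates BCNF; decompose into {Date, Ingredient, KitchenStation} and {Date, OrderNo, Price, TableNo}.
Within {Date, Ingredient, KitchenStation}: {KitchenStation}⁺ ∩ {Date, Ingredient, KitchenStation} = {Ingredient, KitchenStation}, not the whole set, so KitchenStation → Ingredient violates BCNF; decompose into {Ingredient, KitchenStation} and {Date, KitchenStation}.
{Ingredient, KitchenStation}: every determinant is a superkey — BCNF.
{Date, KitchenStation}: every determinant is a superkey — BCNF.
Within {Date, OrderNo, Price, TableNo}: {Date, OrderNo}⁺ ∩ {Date, OrderNo, Price, TableNo} = {Date, OrderNo, Price}, not the whole set, so Date, OrderNo → Price violates BCNF; decompose into {Date, OrderNo, Price} and {Date, OrderNo, TableNo}.
{Date, OrderNo, Price}: every determinant is a superkey — BCNF.
{Date, OrderNo, TableNo}: every determinant is a superkey — BCNF.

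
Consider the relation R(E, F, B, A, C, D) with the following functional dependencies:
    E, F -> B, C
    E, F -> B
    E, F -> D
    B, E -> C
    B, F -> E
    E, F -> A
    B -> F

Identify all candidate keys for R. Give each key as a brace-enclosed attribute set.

{B}, {E, F}

{B}⁺ = {A, B, C, D, E, F} — all of the relation — so {B} is a candidate key.
{E, F}⁺ = {A, B, C, D, E, F} — all of the relation — so {E, F} is a candidate key.
No proper subset of any of these is a key, and no other minimal superkey exists.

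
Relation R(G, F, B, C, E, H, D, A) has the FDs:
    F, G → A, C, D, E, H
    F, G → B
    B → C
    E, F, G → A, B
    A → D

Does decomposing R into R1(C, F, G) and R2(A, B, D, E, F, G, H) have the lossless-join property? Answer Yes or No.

Yes

The shared attributes are {F, G} and {F, G}⁺ = {A, B, C, D, E, F, G, H}.
Since R1 ⊆ {A, B, C, D, E, F, G, H}, the intersection is a superkey of R1; the decomposition is lossless.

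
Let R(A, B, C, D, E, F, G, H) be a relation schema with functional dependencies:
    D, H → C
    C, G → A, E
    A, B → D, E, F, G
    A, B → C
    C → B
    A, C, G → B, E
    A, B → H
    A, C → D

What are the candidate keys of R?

{A, B}, {A, C}, {A, D, H}, {C, G}, {D, G, H}

{A, B}⁺ = {A, B, C, D, E, F, G, H}, which is every attribute, so {A, B} is a candidate key.
{A, C}⁺ = {A, B, C, D, E, F, G, H}, which is every attribute, so {A, C} is a candidate key.
{C, G}⁺ = {A, B, C, D, E, F, G, H}, which is every attribute, so {C, G} is a candidate key.
{A, D, H}⁺ = {A, B, C, D, E, F, G, H}, which is every attribute, so {A, D, H} is a candidate key.
{D, G, H}⁺ = {A, B, C, D, E, F, G, H}, which is every attribute, so {D, G, H} is a candidate key.
These are minimal and exhaustive — every other superkey contains one of them.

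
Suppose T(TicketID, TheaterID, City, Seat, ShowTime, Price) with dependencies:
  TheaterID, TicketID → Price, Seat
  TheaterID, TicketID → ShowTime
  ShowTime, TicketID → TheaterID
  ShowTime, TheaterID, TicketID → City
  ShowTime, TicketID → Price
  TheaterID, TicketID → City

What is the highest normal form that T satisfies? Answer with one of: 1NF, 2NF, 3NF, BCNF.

Candidate keys: {ShowTime, TicketID}, {TheaterID, TicketID}. Prime attributes: {ShowTime, TheaterID, TicketID}.
The left-hand side of every FD is a superkey, so BCNF is satisfied.

BCNF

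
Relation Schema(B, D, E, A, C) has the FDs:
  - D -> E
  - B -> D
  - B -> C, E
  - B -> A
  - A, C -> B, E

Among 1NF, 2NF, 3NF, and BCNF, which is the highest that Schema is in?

2NF

Candidate keys: {A, C}, {B}. Prime attributes: {A, B, C}.
For D -> E we have {D}⁺ = {D, E}; {D} is not a superkey, so BCNF fails.
D -> E determines the non-prime attribute {E} from a non-superkey — 3NF is violated.
No proper subset of a key has a non-prime attribute in its closure, so there is no partial dependency; 2NF holds.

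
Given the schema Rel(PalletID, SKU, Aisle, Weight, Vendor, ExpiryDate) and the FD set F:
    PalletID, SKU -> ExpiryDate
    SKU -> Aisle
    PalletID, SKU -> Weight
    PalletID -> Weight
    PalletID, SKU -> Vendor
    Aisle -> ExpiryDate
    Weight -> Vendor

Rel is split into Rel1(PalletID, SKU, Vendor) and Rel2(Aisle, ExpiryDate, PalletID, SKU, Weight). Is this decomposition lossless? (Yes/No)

Rel1 ∩ Rel2 = {PalletID, SKU}; its closure under F is {Aisle, ExpiryDate, PalletID, SKU, Vendor, Weight}.
This includes all of Rel1, so the common attributes are a superkey of Rel1 — the join is lossless.

Yes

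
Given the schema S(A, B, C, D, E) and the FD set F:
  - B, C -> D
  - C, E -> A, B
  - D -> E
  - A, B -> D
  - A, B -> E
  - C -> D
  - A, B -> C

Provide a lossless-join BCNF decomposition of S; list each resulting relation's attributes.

{A, B, C, D}; {D, E}

Candidate keys of the original relation: {A, B}, {C}.
Within {A, B, C, D, E}: {D}⁺ ∩ {A, B, C, D, E} = {D, E}, not the whole set, so D -> E violates BCNF; decompose into {D, E} and {A, B, C, D}.
{D, E} has no BCNF violation.
{A, B, C, D} has no BCNF violation.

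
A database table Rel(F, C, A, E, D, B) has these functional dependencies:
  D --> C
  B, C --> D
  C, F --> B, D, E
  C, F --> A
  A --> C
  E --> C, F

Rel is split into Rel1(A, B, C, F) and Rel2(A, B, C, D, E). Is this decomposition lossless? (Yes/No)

The shared attributes are {A, B, C} and {A, B, C}⁺ = {A, B, C, D}.
The closure covers neither Rel1 nor Rel2 entirely; the join is not lossless.

No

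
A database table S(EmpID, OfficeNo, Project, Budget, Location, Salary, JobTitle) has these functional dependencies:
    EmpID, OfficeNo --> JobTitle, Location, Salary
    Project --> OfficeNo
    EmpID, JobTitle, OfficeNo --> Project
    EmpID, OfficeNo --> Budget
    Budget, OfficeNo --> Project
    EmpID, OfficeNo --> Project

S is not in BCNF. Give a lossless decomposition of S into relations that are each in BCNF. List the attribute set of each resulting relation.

Candidate keys of the original relation: {EmpID, OfficeNo}, {EmpID, Project}.
{Budget, EmpID, JobTitle, Location, OfficeNo, Project, Salary}: {Project} determines {OfficeNo, Project} here but is not a superkey — split on Project --> OfficeNo, giving {OfficeNo, Project} and {Budget, EmpID, JobTitle, Location, Project, Salary}.
{OfficeNo, Project} is in BCNF.
{Budget, EmpID, JobTitle, Location, Project, Salary} is in BCNF.

{Budget, EmpID, JobTitle, Location, Project, Salary}; {OfficeNo, Project}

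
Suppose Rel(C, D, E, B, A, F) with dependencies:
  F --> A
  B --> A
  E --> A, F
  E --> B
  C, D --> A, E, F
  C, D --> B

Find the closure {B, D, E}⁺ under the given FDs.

Start with {B, D, E}.
B --> A applies; add {A} → now {A, B, D, E}.
E --> A, F applies; add {F} → now {A, B, D, E, F}.
No further FD applies.

{A, B, D, E, F}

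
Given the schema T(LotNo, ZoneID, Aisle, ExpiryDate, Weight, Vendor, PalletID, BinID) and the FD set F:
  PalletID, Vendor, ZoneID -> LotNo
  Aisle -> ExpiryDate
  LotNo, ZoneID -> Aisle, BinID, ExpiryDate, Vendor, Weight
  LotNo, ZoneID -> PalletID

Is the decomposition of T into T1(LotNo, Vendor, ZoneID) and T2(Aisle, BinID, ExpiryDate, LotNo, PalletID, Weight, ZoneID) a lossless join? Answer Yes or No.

The shared attributes are {LotNo, ZoneID} and {LotNo, ZoneID}⁺ = {Aisle, BinID, ExpiryDate, LotNo, PalletID, Vendor, Weight, ZoneID}.
T1 is contained in that closure, so T1 ∩ T2 -> T1 holds and the join is lossless.

Yes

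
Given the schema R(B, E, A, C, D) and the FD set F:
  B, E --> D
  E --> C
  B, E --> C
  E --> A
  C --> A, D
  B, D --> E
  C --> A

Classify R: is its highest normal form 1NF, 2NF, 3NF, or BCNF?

1NF

Candidate keys: {B, C}, {B, D}, {B, E}. Prime attributes: {B, C, D, E}.
E --> C: {E}⁺ = {A, C, D, E}, which is not all of the attributes, so the left side is not a superkey — BCNF is violated.
E --> A determines the non-prime attribute {A} from a non-superkey — 3NF is violated.
Since {C} ⊂ {B, C} and {C}⁺ ⊇ {A} with {A} non-prime, there is a partial dependency; 2NF fails.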